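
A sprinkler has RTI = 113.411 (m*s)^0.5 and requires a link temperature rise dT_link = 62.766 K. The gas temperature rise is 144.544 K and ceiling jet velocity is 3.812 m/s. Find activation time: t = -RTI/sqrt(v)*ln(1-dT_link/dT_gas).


dT_link/dT_gas = 0.43423
ln(1 - 0.43423) = -0.56958
t = -113.411 / sqrt(3.812) * -0.56958 = 33.085 s

33.085 s


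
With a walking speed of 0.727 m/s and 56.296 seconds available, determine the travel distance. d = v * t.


d = 0.727 * 56.296 = 40.927 m

40.927 m


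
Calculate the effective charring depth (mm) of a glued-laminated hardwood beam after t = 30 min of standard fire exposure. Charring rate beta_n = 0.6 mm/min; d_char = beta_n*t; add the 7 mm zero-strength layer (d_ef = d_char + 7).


d_char = 0.6 * 30 = 18 mm
d_ef = 18 + 1.0*7 = 25 mm

25 mm


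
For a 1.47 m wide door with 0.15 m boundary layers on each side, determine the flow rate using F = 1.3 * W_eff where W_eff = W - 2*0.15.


W_eff = 1.47 - 0.30 = 1.17 m
F = 1.3 * 1.17 = 1.521 persons/s

1.521 persons/s


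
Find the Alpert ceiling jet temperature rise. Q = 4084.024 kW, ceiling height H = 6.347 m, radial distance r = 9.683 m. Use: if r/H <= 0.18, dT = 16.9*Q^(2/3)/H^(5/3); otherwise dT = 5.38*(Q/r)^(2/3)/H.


r/H = 9.683 / 6.347 = 1.5256
r/H > 0.18, so dT = 5.38*(Q/r)^(2/3)/H
Q/r = 421.77
(Q/r)^(2/3) = 56.241
dT = 5.38 * 56.241 / 6.347 = 47.672 K

47.672 K


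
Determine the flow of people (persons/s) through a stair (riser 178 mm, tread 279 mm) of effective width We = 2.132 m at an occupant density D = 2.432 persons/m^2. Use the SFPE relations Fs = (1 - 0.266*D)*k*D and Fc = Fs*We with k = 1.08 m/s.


1 - 0.266*D = 1 - 0.266*2.432 = 0.35309
Fs = 0.35309 * 1.08 * 2.432 = 0.92741 persons/(s*m)
Fc = 0.92741 * 2.132 = 1.9772 persons/s

1.9772 persons/s


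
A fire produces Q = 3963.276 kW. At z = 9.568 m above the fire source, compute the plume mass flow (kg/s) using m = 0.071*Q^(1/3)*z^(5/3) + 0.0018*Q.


Q^(1/3) = 15.825
z^(5/3) = 43.122
First term = 0.071 * 15.825 * 43.122 = 48.452
Second term = 0.0018 * 3963.276 = 7.1339
m = 55.586 kg/s

55.586 kg/s


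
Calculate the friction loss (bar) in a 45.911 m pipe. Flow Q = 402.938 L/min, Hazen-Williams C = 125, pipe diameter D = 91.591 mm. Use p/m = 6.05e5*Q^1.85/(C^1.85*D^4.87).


Q^1.85 = 66022
C^1.85 = 7573.3
D^4.87 = 3.5828e+09
p/m = 0.0014721 bar/m
p_total = 0.0014721 * 45.911 = 0.067586 bar

0.067586 bar


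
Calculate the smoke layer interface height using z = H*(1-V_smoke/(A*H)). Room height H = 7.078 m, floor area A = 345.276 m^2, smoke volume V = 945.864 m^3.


V/(A*H) = 0.38704
1 - 0.38704 = 0.61296
z = 7.078 * 0.61296 = 4.3386 m

4.3386 m


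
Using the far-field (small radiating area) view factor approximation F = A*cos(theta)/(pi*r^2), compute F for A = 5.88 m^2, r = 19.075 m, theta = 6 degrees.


cos(6 deg) = 0.99452
pi*r^2 = 1143.1
F = 5.88 * 0.99452 / 1143.1 = 0.0051158

0.0051158


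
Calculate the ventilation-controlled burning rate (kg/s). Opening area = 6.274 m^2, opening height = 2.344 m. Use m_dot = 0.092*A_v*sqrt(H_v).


sqrt(H_v) = 1.5310
m_dot = 0.092 * 6.274 * 1.5310 = 0.88371 kg/s

0.88371 kg/s


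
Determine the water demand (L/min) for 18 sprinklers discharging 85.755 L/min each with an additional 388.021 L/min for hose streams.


Sprinkler demand = 18 * 85.755 = 1543.59 L/min
Total = 1543.59 + 388.021 = 1931.611 L/min

1931.611 L/min


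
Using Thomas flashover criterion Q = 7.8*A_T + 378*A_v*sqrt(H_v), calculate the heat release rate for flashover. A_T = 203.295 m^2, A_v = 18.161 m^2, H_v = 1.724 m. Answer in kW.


7.8*A_T = 1585.701
sqrt(H_v) = 1.3130
378*A_v*sqrt(H_v) = 9013.6
Q = 1585.701 + 9013.6 = 10599 kW

10599 kW


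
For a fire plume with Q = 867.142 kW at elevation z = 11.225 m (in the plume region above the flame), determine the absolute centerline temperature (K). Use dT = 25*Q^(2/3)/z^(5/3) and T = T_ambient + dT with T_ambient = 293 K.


Q^(2/3) = 90.934
z^(5/3) = 56.274
dT = 25 * 90.934 / 56.274 = 40.398 K
T = 293 + 40.398 = 333.40 K

333.40 K


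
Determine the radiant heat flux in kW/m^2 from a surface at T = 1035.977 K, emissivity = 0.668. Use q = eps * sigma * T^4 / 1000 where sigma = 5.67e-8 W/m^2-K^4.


T^4 = 1.1519e+12
q = 0.668 * 5.67e-8 * 1.1519e+12 / 1000 = 43.627 kW/m^2

43.627 kW/m^2


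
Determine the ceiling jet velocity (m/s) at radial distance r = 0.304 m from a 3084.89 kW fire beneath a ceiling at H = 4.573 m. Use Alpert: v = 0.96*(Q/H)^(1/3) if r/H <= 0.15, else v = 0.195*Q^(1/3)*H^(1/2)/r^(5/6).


r/H = 0.304 / 4.573 = 0.066477
r/H <= 0.15, so v = 0.96*(Q/H)^(1/3)
Q/H = 674.59
(Q/H)^(1/3) = 8.7703
v = 0.96 * 8.7703 = 8.4195 m/s

8.4195 m/s


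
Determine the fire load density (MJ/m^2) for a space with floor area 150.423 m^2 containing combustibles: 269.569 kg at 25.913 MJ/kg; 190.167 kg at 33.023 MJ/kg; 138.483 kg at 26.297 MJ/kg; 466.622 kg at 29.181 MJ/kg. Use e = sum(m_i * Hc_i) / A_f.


Total energy = 269.569*25.913 + 190.167*33.023 + 138.483*26.297 + 466.622*29.181
= 6985.341 + 6279.885 + 3641.687 + 13616.50
= 30523.41 MJ
e = 30523.41 / 150.423 = 202.92 MJ/m^2

202.92 MJ/m^2


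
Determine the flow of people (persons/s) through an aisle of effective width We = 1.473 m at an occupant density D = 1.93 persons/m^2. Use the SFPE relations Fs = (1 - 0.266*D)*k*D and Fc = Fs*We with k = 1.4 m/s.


1 - 0.266*D = 1 - 0.266*1.93 = 0.48662
Fs = 0.48662 * 1.4 * 1.93 = 1.3148 persons/(s*m)
Fc = 1.3148 * 1.473 = 1.9368 persons/s

1.9368 persons/s


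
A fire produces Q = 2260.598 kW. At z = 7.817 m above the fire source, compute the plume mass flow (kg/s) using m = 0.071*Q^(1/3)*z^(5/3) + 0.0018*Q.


Q^(1/3) = 13.124
z^(5/3) = 30.789
First term = 0.071 * 13.124 * 30.789 = 28.690
Second term = 0.0018 * 2260.598 = 4.0691
m = 32.759 kg/s

32.759 kg/s


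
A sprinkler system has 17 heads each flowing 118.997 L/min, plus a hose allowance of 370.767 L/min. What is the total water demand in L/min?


Sprinkler demand = 17 * 118.997 = 2022.949 L/min
Total = 2022.949 + 370.767 = 2393.716 L/min

2393.716 L/min


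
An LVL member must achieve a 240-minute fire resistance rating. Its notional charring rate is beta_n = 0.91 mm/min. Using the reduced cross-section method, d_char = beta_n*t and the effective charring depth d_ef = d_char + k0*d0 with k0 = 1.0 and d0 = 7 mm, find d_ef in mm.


d_char = 0.91 * 240 = 218.4 mm
d_ef = 218.4 + 1.0*7 = 225.4 mm

225.4 mm


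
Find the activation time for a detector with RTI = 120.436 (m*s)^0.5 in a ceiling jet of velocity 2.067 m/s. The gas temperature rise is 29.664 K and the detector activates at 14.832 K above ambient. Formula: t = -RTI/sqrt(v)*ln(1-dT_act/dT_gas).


dT_act/dT_gas = 0.5
ln(1 - 0.5) = -0.69315
t = -120.436 / sqrt(2.067) * -0.69315 = 58.065 s

58.065 s


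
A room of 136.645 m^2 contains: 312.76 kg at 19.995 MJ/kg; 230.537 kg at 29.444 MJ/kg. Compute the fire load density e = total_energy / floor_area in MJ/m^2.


Total energy = 312.76*19.995 + 230.537*29.444
= 6253.636 + 6787.931
= 13041.57 MJ
e = 13041.57 / 136.645 = 95.441 MJ/m^2

95.441 MJ/m^2


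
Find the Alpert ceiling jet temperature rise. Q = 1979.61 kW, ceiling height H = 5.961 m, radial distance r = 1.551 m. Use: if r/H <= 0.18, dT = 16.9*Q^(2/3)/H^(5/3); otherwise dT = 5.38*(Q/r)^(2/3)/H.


r/H = 1.551 / 5.961 = 0.26019
r/H > 0.18, so dT = 5.38*(Q/r)^(2/3)/H
Q/r = 1276.3
(Q/r)^(2/3) = 117.66
dT = 5.38 * 117.66 / 5.961 = 106.20 K

106.20 K


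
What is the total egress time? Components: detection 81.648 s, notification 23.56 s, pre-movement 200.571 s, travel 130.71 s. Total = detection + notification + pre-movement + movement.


Total = 81.648 + 23.56 + 200.571 + 130.71 = 436.489 s

436.489 s


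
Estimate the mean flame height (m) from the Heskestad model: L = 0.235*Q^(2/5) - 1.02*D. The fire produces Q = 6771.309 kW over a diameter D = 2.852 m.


Q^(2/5) = 34.062
0.235 * Q^(2/5) = 8.0045
1.02 * D = 2.9090
L = 5.0955 m

5.0955 m


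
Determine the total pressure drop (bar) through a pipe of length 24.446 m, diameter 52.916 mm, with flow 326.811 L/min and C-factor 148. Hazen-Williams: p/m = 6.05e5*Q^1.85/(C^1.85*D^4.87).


Q^1.85 = 44818
C^1.85 = 10351
D^4.87 = 2.4767e+08
p/m = 0.010577 bar/m
p_total = 0.010577 * 24.446 = 0.25856 bar

0.25856 bar


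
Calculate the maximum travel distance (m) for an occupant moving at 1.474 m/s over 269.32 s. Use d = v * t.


d = 1.474 * 269.32 = 396.98 m

396.98 m


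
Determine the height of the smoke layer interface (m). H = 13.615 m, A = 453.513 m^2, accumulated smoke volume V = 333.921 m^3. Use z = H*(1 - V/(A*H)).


V/(A*H) = 0.054080
1 - 0.054080 = 0.94592
z = 13.615 * 0.94592 = 12.879 m

12.879 m


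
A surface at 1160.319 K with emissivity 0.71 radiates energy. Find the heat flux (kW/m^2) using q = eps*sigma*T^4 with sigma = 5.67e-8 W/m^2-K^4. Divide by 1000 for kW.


T^4 = 1.8126e+12
q = 0.71 * 5.67e-8 * 1.8126e+12 / 1000 = 72.971 kW/m^2

72.971 kW/m^2


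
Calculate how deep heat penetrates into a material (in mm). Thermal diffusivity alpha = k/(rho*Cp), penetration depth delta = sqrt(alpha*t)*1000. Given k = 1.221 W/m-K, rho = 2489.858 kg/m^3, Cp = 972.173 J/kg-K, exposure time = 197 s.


alpha = 1.221 / (2489.858 * 972.173) = 5.0443e-07 m^2/s
alpha * t = 9.9372e-05
delta = sqrt(9.9372e-05) * 1000 = 9.9685 mm

9.9685 mm


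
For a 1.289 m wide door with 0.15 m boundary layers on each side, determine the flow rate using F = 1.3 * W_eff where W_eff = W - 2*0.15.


W_eff = 1.289 - 0.30 = 0.989 m
F = 1.3 * 0.989 = 1.2857 persons/s

1.2857 persons/s


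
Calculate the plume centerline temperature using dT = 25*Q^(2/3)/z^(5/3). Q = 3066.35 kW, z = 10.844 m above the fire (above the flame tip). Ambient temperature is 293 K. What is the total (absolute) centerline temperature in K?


Q^(2/3) = 211.06
z^(5/3) = 53.127
dT = 25 * 211.06 / 53.127 = 99.320 K
T = 293 + 99.320 = 392.32 K

392.32 K


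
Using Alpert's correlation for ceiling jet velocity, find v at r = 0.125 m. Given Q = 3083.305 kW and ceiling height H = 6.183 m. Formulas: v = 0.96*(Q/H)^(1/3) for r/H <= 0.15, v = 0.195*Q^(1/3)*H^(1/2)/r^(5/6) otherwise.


r/H = 0.125 / 6.183 = 0.020217
r/H <= 0.15, so v = 0.96*(Q/H)^(1/3)
Q/H = 498.67
(Q/H)^(1/3) = 7.9300
v = 0.96 * 7.9300 = 7.6128 m/s

7.6128 m/s


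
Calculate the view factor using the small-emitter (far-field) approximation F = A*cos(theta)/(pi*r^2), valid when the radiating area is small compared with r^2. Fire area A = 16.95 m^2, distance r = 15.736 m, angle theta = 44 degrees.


cos(44 deg) = 0.71934
pi*r^2 = 777.93
F = 16.95 * 0.71934 / 777.93 = 0.015673

0.015673


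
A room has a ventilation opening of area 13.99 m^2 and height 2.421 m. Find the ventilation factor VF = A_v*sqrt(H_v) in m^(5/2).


sqrt(H_v) = 1.5560
VF = 13.99 * 1.5560 = 21.768 m^(5/2)

21.768 m^(5/2)


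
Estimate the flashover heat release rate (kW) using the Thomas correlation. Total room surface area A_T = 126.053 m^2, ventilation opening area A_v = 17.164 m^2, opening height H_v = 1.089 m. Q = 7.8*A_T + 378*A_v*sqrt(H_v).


7.8*A_T = 983.21
sqrt(H_v) = 1.0436
378*A_v*sqrt(H_v) = 6770.6
Q = 983.21 + 6770.6 = 7753.8 kW

7753.8 kW


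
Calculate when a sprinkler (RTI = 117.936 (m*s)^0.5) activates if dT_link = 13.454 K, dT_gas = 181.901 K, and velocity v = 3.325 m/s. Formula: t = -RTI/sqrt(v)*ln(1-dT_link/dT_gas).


dT_link/dT_gas = 0.073963
ln(1 - 0.073963) = -0.076841
t = -117.936 / sqrt(3.325) * -0.076841 = 4.9699 s

4.9699 s


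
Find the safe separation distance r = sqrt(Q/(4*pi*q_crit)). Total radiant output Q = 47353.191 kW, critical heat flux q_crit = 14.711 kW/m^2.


4*pi*q_crit = 184.86
Q/(4*pi*q_crit) = 256.15
r = sqrt(256.15) = 16.005 m

16.005 m


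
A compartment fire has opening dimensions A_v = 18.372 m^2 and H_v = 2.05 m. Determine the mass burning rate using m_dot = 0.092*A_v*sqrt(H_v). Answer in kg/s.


sqrt(H_v) = 1.4318
m_dot = 0.092 * 18.372 * 1.4318 = 2.4200 kg/s

2.4200 kg/s


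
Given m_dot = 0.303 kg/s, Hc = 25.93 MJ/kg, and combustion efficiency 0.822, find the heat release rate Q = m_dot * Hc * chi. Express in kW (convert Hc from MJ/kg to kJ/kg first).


Hc = 25.93 MJ/kg = 25.93 * 1000 kJ/kg = 25930 kJ/kg
Q = 0.303 kg/s * 25930 kJ/kg * 0.822 = 6458.3 kW

6458.3 kW


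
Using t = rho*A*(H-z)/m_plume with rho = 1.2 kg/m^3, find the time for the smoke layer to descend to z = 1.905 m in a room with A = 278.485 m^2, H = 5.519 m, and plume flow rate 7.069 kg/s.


H - z = 3.614 m
t = 1.2 * 278.485 * 3.614 / 7.069 = 170.85 s

170.85 s


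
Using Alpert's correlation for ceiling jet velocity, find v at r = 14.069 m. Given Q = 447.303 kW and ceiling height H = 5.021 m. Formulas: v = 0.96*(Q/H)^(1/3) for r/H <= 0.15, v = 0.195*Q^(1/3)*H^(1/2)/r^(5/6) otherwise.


r/H = 14.069 / 5.021 = 2.8020
r/H > 0.15, so v = 0.195*Q^(1/3)*H^(1/2)/r^(5/6)
Q^(1/3) = 7.6478
H^(1/2) = 2.2408
r^(5/6) = 9.0549
v = 0.195 * 7.6478 * 2.2408 / 9.0549 = 0.36904 m/s

0.36904 m/s


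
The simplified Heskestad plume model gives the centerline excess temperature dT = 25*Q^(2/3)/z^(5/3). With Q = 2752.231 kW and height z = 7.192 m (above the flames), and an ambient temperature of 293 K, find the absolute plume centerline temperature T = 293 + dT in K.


Q^(2/3) = 196.39
z^(5/3) = 26.797
dT = 25 * 196.39 / 26.797 = 183.22 K
T = 293 + 183.22 = 476.22 K

476.22 K


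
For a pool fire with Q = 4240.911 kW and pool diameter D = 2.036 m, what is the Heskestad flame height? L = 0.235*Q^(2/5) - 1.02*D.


Q^(2/5) = 28.248
0.235 * Q^(2/5) = 6.6382
1.02 * D = 2.0767
L = 4.5615 m

4.5615 m


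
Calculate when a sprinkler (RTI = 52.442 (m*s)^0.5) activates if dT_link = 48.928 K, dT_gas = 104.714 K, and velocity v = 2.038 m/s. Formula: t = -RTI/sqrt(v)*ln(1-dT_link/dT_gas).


dT_link/dT_gas = 0.46725
ln(1 - 0.46725) = -0.62971
t = -52.442 / sqrt(2.038) * -0.62971 = 23.132 s

23.132 s


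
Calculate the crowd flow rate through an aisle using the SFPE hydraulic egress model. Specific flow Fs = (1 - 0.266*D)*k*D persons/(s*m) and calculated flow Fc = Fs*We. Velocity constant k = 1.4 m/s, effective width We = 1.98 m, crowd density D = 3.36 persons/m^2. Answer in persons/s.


1 - 0.266*D = 1 - 0.266*3.36 = 0.10624
Fs = 0.10624 * 1.4 * 3.36 = 0.49975 persons/(s*m)
Fc = 0.49975 * 1.98 = 0.98951 persons/s

0.98951 persons/s


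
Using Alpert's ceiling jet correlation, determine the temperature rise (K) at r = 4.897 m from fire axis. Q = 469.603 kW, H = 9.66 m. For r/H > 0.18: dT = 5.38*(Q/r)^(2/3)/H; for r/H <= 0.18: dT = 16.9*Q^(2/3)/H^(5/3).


r/H = 4.897 / 9.66 = 0.50694
r/H > 0.18, so dT = 5.38*(Q/r)^(2/3)/H
Q/r = 95.896
(Q/r)^(2/3) = 20.951
dT = 5.38 * 20.951 / 9.66 = 11.668 K

11.668 K


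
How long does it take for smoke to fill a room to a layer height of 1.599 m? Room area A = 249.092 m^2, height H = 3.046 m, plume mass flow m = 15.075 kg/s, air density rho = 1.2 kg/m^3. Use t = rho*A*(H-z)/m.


H - z = 1.447 m
t = 1.2 * 249.092 * 1.447 / 15.075 = 28.691 s

28.691 s


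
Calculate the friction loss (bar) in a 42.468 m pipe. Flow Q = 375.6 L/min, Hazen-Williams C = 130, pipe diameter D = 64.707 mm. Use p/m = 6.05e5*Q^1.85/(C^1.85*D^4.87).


Q^1.85 = 57975
C^1.85 = 8143.2
D^4.87 = 6.5968e+08
p/m = 0.0065293 bar/m
p_total = 0.0065293 * 42.468 = 0.27729 bar

0.27729 bar


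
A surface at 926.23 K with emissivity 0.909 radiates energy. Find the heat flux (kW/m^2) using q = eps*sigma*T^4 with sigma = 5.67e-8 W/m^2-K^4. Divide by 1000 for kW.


T^4 = 7.3600e+11
q = 0.909 * 5.67e-8 * 7.3600e+11 / 1000 = 37.933 kW/m^2

37.933 kW/m^2


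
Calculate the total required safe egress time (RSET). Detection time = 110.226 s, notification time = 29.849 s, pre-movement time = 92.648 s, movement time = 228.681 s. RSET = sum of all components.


Total = 110.226 + 29.849 + 92.648 + 228.681 = 461.404 s

461.404 s


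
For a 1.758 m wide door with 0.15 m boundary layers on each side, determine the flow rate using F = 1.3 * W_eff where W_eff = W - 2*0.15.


W_eff = 1.758 - 0.30 = 1.458 m
F = 1.3 * 1.458 = 1.8954 persons/s

1.8954 persons/s


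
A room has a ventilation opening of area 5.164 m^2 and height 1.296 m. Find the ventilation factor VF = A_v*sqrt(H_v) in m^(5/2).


sqrt(H_v) = 1.1384
VF = 5.164 * 1.1384 = 5.8788 m^(5/2)

5.8788 m^(5/2)


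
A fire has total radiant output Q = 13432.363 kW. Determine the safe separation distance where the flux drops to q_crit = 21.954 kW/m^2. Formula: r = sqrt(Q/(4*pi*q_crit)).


4*pi*q_crit = 275.88
Q/(4*pi*q_crit) = 48.689
r = sqrt(48.689) = 6.9777 m

6.9777 m


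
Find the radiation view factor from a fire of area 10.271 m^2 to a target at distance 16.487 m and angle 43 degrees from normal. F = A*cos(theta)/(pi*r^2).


cos(43 deg) = 0.73135
pi*r^2 = 853.95
F = 10.271 * 0.73135 / 853.95 = 0.0087964

0.0087964


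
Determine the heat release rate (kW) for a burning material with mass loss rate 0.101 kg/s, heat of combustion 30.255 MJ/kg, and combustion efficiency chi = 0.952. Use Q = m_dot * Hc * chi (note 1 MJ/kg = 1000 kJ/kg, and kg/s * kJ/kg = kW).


Hc = 30.255 MJ/kg = 30.255 * 1000 kJ/kg = 30255 kJ/kg
Q = 0.101 kg/s * 30255 kJ/kg * 0.952 = 2909.1 kW

2909.1 kW


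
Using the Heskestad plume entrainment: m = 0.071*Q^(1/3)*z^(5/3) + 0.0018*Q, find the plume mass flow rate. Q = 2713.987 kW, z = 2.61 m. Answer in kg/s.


Q^(1/3) = 13.949
z^(5/3) = 4.9477
First term = 0.071 * 13.949 * 4.9477 = 4.9000
Second term = 0.0018 * 2713.987 = 4.8852
m = 9.7852 kg/s

9.7852 kg/s


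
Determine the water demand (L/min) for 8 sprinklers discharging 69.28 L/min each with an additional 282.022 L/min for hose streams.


Sprinkler demand = 8 * 69.28 = 554.24 L/min
Total = 554.24 + 282.022 = 836.262 L/min

836.262 L/min


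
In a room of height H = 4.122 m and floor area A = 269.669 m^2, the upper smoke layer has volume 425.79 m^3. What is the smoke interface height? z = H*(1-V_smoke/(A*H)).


V/(A*H) = 0.38305
1 - 0.38305 = 0.61695
z = 4.122 * 0.61695 = 2.5431 m

2.5431 m


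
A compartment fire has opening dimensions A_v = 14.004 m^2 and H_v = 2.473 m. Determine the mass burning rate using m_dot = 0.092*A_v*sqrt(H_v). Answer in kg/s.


sqrt(H_v) = 1.5726
m_dot = 0.092 * 14.004 * 1.5726 = 2.0261 kg/s

2.0261 kg/s


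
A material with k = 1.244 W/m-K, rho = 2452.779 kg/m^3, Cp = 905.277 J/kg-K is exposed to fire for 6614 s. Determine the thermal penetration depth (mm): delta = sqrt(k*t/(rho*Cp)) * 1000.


alpha = 1.244 / (2452.779 * 905.277) = 5.6025e-07 m^2/s
alpha * t = 0.0037055
delta = sqrt(0.0037055) * 1000 = 60.873 mm

60.873 mm


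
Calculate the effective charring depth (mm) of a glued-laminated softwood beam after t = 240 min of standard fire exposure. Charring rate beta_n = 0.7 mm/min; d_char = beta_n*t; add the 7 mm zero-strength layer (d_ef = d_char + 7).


d_char = 0.7 * 240 = 168 mm
d_ef = 168 + 1.0*7 = 175 mm

175 mm


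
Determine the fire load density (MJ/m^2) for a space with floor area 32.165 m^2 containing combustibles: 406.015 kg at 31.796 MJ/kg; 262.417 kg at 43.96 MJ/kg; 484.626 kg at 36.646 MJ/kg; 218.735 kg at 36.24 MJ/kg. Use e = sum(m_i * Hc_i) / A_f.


Total energy = 406.015*31.796 + 262.417*43.96 + 484.626*36.646 + 218.735*36.24
= 12909.65 + 11535.85 + 17759.60 + 7926.956
= 50132.07 MJ
e = 50132.07 / 32.165 = 1558.6 MJ/m^2

1558.6 MJ/m^2


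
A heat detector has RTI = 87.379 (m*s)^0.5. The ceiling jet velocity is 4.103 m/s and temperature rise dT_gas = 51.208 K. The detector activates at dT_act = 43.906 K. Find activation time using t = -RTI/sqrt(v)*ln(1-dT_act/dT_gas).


dT_act/dT_gas = 0.85741
ln(1 - 0.85741) = -1.9477
t = -87.379 / sqrt(4.103) * -1.9477 = 84.021 s

84.021 s


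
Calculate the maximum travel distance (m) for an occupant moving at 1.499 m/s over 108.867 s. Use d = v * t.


d = 1.499 * 108.867 = 163.19 m

163.19 m


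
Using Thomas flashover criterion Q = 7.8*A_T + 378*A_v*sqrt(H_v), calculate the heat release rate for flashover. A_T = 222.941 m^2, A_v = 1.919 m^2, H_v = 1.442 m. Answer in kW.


7.8*A_T = 1738.9
sqrt(H_v) = 1.2008
378*A_v*sqrt(H_v) = 871.06
Q = 1738.9 + 871.06 = 2610.0 kW

2610.0 kW


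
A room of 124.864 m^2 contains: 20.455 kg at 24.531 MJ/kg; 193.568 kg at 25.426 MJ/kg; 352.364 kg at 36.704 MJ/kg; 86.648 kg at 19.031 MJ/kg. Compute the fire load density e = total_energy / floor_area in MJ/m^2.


Total energy = 20.455*24.531 + 193.568*25.426 + 352.364*36.704 + 86.648*19.031
= 501.7816 + 4921.660 + 12933.17 + 1648.998
= 20005.61 MJ
e = 20005.61 / 124.864 = 160.22 MJ/m^2

160.22 MJ/m^2


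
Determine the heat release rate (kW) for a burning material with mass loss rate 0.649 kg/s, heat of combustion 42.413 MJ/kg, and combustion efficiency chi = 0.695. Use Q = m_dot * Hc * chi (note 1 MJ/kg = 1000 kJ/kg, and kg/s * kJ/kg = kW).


Hc = 42.413 MJ/kg = 42.413 * 1000 kJ/kg = 42413 kJ/kg
Q = 0.649 kg/s * 42413 kJ/kg * 0.695 = 19131 kW

19131 kW


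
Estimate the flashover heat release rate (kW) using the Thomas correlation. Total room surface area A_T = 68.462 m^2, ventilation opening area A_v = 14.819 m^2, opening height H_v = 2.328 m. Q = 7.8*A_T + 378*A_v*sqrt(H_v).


7.8*A_T = 534.00
sqrt(H_v) = 1.5258
378*A_v*sqrt(H_v) = 8546.8
Q = 534.00 + 8546.8 = 9080.8 kW

9080.8 kW


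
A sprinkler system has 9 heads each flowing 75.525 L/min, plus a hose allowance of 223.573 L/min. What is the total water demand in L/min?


Sprinkler demand = 9 * 75.525 = 679.725 L/min
Total = 679.725 + 223.573 = 903.298 L/min

903.298 L/min


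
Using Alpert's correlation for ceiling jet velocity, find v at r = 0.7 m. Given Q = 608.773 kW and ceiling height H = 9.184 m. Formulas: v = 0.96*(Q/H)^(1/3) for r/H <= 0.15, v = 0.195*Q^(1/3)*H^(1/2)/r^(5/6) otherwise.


r/H = 0.7 / 9.184 = 0.076220
r/H <= 0.15, so v = 0.96*(Q/H)^(1/3)
Q/H = 66.286
(Q/H)^(1/3) = 4.0471
v = 0.96 * 4.0471 = 3.8852 m/s

3.8852 m/s


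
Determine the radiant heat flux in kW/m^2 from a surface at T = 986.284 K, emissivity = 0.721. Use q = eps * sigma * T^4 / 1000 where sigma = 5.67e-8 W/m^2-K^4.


T^4 = 9.4625e+11
q = 0.721 * 5.67e-8 * 9.4625e+11 / 1000 = 38.684 kW/m^2

38.684 kW/m^2


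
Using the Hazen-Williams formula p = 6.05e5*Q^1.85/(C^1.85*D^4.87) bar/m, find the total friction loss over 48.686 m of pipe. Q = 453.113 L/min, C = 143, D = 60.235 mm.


Q^1.85 = 82032
C^1.85 = 9713.4
D^4.87 = 4.6544e+08
p/m = 0.010977 bar/m
p_total = 0.010977 * 48.686 = 0.53445 bar

0.53445 bar


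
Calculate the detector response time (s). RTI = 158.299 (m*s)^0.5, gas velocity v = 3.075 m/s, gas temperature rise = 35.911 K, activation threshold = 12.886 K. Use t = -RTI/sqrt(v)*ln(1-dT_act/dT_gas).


dT_act/dT_gas = 0.35883
ln(1 - 0.35883) = -0.44446
t = -158.299 / sqrt(3.075) * -0.44446 = 40.123 s

40.123 s


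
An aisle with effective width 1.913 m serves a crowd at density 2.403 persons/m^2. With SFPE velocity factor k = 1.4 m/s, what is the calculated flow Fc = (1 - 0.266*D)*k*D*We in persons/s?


1 - 0.266*D = 1 - 0.266*2.403 = 0.36080
Fs = 0.36080 * 1.4 * 2.403 = 1.2138 persons/(s*m)
Fc = 1.2138 * 1.913 = 2.3220 persons/s

2.3220 persons/s


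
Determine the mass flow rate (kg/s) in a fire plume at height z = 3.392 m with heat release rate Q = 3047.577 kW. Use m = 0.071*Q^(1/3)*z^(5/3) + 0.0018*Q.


Q^(1/3) = 14.498
z^(5/3) = 7.6576
First term = 0.071 * 14.498 * 7.6576 = 7.8826
Second term = 0.0018 * 3047.577 = 5.4856
m = 13.368 kg/s

13.368 kg/s


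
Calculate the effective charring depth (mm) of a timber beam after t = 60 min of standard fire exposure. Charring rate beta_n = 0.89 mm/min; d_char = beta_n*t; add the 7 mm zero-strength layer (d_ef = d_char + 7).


d_char = 0.89 * 60 = 53.4 mm
d_ef = 53.4 + 1.0*7 = 60.4 mm

60.4 mm


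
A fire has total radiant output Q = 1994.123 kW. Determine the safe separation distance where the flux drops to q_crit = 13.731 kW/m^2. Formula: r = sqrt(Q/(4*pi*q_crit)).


4*pi*q_crit = 172.55
Q/(4*pi*q_crit) = 11.557
r = sqrt(11.557) = 3.3995 m

3.3995 m


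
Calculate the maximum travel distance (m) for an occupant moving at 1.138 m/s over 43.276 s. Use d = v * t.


d = 1.138 * 43.276 = 49.248 m

49.248 m


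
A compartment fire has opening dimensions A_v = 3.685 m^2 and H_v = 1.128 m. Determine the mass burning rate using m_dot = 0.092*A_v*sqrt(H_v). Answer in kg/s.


sqrt(H_v) = 1.0621
m_dot = 0.092 * 3.685 * 1.0621 = 0.36006 kg/s

0.36006 kg/s


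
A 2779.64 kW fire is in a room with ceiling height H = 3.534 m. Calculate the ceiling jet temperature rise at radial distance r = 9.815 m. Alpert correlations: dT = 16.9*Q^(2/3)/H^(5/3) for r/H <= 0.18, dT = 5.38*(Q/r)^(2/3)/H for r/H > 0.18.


r/H = 9.815 / 3.534 = 2.7773
r/H > 0.18, so dT = 5.38*(Q/r)^(2/3)/H
Q/r = 283.20
(Q/r)^(2/3) = 43.125
dT = 5.38 * 43.125 / 3.534 = 65.652 K

65.652 K


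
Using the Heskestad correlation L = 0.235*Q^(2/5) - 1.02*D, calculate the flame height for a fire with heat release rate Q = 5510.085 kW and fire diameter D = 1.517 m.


Q^(2/5) = 31.366
0.235 * Q^(2/5) = 7.3711
1.02 * D = 1.5473
L = 5.8237 m

5.8237 m


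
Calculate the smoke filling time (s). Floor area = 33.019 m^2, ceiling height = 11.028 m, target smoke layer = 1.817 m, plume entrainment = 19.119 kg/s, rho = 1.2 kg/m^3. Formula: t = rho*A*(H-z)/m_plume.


H - z = 9.211 m
t = 1.2 * 33.019 * 9.211 / 19.119 = 19.089 s

19.089 s


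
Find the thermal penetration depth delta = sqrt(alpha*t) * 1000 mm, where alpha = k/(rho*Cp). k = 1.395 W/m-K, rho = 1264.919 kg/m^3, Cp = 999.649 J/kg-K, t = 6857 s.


alpha = 1.395 / (1264.919 * 999.649) = 1.1032e-06 m^2/s
alpha * t = 0.0075648
delta = sqrt(0.0075648) * 1000 = 86.976 mm

86.976 mm


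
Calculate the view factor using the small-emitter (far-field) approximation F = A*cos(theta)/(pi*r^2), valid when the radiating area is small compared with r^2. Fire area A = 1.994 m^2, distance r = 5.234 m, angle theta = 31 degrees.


cos(31 deg) = 0.85717
pi*r^2 = 86.063
F = 1.994 * 0.85717 / 86.063 = 0.019860

0.019860


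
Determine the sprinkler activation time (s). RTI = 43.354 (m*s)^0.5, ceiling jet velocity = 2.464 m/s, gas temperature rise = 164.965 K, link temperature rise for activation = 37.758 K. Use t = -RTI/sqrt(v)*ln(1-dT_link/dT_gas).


dT_link/dT_gas = 0.22888
ln(1 - 0.22888) = -0.25992
t = -43.354 / sqrt(2.464) * -0.25992 = 7.1787 s

7.1787 s


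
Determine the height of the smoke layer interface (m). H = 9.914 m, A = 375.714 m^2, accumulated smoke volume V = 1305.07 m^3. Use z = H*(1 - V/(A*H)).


V/(A*H) = 0.35037
1 - 0.35037 = 0.64963
z = 9.914 * 0.64963 = 6.4404 m

6.4404 m


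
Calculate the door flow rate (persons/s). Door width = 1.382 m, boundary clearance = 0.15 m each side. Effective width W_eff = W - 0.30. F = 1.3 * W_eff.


W_eff = 1.382 - 0.30 = 1.082 m
F = 1.3 * 1.082 = 1.4066 persons/s

1.4066 persons/s


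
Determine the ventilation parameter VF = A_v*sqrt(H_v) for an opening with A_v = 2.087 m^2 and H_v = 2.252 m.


sqrt(H_v) = 1.5007
VF = 2.087 * 1.5007 = 3.1319 m^(5/2)

3.1319 m^(5/2)


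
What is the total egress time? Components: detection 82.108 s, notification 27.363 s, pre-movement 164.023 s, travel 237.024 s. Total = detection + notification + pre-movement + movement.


Total = 82.108 + 27.363 + 164.023 + 237.024 = 510.518 s

510.518 s


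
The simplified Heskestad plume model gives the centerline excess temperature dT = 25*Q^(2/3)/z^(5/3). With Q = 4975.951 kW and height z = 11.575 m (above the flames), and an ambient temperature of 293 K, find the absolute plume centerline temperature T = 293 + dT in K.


Q^(2/3) = 291.46
z^(5/3) = 59.229
dT = 25 * 291.46 / 59.229 = 123.02 K
T = 293 + 123.02 = 416.02 K

416.02 K


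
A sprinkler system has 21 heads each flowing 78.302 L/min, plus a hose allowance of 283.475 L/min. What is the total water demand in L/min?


Sprinkler demand = 21 * 78.302 = 1644.342 L/min
Total = 1644.342 + 283.475 = 1927.817 L/min

1927.817 L/min


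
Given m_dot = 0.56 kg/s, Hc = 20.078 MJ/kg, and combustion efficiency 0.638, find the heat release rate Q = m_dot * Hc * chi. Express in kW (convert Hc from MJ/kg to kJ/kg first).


Hc = 20.078 MJ/kg = 20.078 * 1000 kJ/kg = 20078 kJ/kg
Q = 0.56 kg/s * 20078 kJ/kg * 0.638 = 7173.5 kW

7173.5 kW


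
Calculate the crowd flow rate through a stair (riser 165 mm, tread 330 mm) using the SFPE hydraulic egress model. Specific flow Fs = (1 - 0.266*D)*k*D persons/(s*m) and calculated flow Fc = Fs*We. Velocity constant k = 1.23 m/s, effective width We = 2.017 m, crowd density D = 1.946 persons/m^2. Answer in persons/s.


1 - 0.266*D = 1 - 0.266*1.946 = 0.48236
Fs = 0.48236 * 1.23 * 1.946 = 1.1546 persons/(s*m)
Fc = 1.1546 * 2.017 = 2.3288 persons/s

2.3288 persons/s


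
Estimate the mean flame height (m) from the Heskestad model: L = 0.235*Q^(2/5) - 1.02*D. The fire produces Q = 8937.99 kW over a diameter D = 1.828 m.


Q^(2/5) = 38.062
0.235 * Q^(2/5) = 8.9447
1.02 * D = 1.8646
L = 7.0801 m

7.0801 m


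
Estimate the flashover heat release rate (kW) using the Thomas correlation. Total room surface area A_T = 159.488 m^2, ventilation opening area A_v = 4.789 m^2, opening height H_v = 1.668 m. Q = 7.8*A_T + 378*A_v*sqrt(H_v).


7.8*A_T = 1244.0
sqrt(H_v) = 1.2915
378*A_v*sqrt(H_v) = 2337.9
Q = 1244.0 + 2337.9 = 3582.0 kW

3582.0 kW


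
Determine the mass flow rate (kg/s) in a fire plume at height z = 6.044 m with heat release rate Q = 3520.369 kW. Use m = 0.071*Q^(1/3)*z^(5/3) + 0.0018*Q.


Q^(1/3) = 15.212
z^(5/3) = 20.054
First term = 0.071 * 15.212 * 20.054 = 21.660
Second term = 0.0018 * 3520.369 = 6.3367
m = 27.997 kg/s

27.997 kg/s


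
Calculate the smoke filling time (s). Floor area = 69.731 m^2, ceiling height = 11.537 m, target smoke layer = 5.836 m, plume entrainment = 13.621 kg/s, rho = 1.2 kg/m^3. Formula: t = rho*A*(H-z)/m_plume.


H - z = 5.701 m
t = 1.2 * 69.731 * 5.701 / 13.621 = 35.023 s

35.023 s


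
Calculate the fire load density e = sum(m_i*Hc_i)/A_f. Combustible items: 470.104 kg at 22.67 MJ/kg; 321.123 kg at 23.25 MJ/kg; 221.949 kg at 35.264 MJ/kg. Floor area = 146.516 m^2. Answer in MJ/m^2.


Total energy = 470.104*22.67 + 321.123*23.25 + 221.949*35.264
= 10657.26 + 7466.110 + 7826.810
= 25950.18 MJ
e = 25950.18 / 146.516 = 177.11 MJ/m^2

177.11 MJ/m^2


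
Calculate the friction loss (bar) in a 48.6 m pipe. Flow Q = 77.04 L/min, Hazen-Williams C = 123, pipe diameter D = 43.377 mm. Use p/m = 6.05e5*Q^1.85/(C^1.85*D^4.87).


Q^1.85 = 3093.3
C^1.85 = 7350.6
D^4.87 = 9.4071e+07
p/m = 0.0027065 bar/m
p_total = 0.0027065 * 48.6 = 0.13153 bar

0.13153 bar


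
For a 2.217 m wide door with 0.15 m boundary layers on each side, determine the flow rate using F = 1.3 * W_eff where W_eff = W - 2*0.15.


W_eff = 2.217 - 0.30 = 1.917 m
F = 1.3 * 1.917 = 2.4921 persons/s

2.4921 persons/s


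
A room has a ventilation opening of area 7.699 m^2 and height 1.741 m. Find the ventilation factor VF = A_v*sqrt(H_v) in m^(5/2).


sqrt(H_v) = 1.3195
VF = 7.699 * 1.3195 = 10.159 m^(5/2)

10.159 m^(5/2)


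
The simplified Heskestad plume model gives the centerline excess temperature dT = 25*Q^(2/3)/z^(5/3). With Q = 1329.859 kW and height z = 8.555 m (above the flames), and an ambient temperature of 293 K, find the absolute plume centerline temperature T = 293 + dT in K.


Q^(2/3) = 120.93
z^(5/3) = 35.785
dT = 25 * 120.93 / 35.785 = 84.485 K
T = 293 + 84.485 = 377.48 K

377.48 K


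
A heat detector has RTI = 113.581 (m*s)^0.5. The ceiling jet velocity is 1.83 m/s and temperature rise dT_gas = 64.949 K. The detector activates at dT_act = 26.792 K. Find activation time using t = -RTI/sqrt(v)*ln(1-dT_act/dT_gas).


dT_act/dT_gas = 0.41251
ln(1 - 0.41251) = -0.53189
t = -113.581 / sqrt(1.83) * -0.53189 = 44.659 s

44.659 s


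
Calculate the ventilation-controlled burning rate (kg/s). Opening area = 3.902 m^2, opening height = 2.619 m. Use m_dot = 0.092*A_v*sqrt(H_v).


sqrt(H_v) = 1.6183
m_dot = 0.092 * 3.902 * 1.6183 = 0.58096 kg/s

0.58096 kg/s


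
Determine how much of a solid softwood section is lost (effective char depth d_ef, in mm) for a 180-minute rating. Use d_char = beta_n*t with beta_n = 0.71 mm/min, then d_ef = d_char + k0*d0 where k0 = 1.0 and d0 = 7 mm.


d_char = 0.71 * 180 = 127.8 mm
d_ef = 127.8 + 1.0*7 = 134.8 mm

134.8 mm


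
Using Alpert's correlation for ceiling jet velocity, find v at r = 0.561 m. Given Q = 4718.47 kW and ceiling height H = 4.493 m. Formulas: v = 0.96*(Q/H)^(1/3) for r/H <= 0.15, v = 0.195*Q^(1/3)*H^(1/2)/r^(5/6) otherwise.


r/H = 0.561 / 4.493 = 0.12486
r/H <= 0.15, so v = 0.96*(Q/H)^(1/3)
Q/H = 1050.2
(Q/H)^(1/3) = 10.165
v = 0.96 * 10.165 = 9.7580 m/s

9.7580 m/s


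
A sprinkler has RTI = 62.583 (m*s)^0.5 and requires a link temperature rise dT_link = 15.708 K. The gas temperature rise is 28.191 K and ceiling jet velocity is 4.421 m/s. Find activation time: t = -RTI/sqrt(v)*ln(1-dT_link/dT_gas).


dT_link/dT_gas = 0.55720
ln(1 - 0.55720) = -0.81464
t = -62.583 / sqrt(4.421) * -0.81464 = 24.247 s

24.247 s


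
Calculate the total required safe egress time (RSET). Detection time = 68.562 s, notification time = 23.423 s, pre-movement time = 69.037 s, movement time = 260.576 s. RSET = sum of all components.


Total = 68.562 + 23.423 + 69.037 + 260.576 = 421.598 s

421.598 s


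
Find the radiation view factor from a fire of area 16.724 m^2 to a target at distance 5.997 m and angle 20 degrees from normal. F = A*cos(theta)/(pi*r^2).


cos(20 deg) = 0.93969
pi*r^2 = 112.98
F = 16.724 * 0.93969 / 112.98 = 0.13909

0.13909


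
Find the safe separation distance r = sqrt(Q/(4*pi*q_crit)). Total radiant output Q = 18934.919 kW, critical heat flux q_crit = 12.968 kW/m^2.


4*pi*q_crit = 162.96
Q/(4*pi*q_crit) = 116.19
r = sqrt(116.19) = 10.779 m

10.779 m


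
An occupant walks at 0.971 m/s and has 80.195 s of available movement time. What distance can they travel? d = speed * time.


d = 0.971 * 80.195 = 77.869 m

77.869 m


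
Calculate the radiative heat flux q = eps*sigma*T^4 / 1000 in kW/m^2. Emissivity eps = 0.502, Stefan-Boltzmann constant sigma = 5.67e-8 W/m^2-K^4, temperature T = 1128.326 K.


T^4 = 1.6208e+12
q = 0.502 * 5.67e-8 * 1.6208e+12 / 1000 = 46.134 kW/m^2

46.134 kW/m^2


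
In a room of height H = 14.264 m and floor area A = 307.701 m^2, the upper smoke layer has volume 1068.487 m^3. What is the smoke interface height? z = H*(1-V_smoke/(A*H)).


V/(A*H) = 0.24344
1 - 0.24344 = 0.75656
z = 14.264 * 0.75656 = 10.792 m

10.792 m


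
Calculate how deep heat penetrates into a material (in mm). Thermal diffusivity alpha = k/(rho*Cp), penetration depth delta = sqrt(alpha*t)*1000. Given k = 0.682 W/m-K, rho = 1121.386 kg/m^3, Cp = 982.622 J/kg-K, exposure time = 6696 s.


alpha = 0.682 / (1121.386 * 982.622) = 6.1893e-07 m^2/s
alpha * t = 0.0041444
delta = sqrt(0.0041444) * 1000 = 64.377 mm

64.377 mm


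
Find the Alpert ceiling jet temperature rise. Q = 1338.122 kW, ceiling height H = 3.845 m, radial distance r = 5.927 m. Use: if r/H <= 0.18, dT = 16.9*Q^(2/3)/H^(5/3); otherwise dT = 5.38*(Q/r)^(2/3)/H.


r/H = 5.927 / 3.845 = 1.5415
r/H > 0.18, so dT = 5.38*(Q/r)^(2/3)/H
Q/r = 225.77
(Q/r)^(2/3) = 37.077
dT = 5.38 * 37.077 / 3.845 = 51.879 K

51.879 K


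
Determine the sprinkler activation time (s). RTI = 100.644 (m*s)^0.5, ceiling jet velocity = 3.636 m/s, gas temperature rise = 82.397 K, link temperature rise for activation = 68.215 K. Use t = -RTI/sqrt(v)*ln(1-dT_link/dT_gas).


dT_link/dT_gas = 0.82788
ln(1 - 0.82788) = -1.7596
t = -100.644 / sqrt(3.636) * -1.7596 = 92.872 s

92.872 s


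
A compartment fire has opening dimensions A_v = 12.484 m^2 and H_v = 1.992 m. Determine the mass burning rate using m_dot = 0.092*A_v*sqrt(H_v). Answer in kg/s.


sqrt(H_v) = 1.4114
m_dot = 0.092 * 12.484 * 1.4114 = 1.6210 kg/s

1.6210 kg/s


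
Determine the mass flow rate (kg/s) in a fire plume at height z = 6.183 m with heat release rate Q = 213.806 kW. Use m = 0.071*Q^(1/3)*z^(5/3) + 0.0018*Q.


Q^(1/3) = 5.9796
z^(5/3) = 20.829
First term = 0.071 * 5.9796 * 20.829 = 8.8429
Second term = 0.0018 * 213.806 = 0.38485
m = 9.2278 kg/s

9.2278 kg/s


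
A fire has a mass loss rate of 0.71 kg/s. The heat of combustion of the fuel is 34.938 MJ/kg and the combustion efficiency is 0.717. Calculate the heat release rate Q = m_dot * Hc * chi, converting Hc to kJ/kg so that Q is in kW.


Hc = 34.938 MJ/kg = 34.938 * 1000 kJ/kg = 34938 kJ/kg
Q = 0.71 kg/s * 34938 kJ/kg * 0.717 = 17786 kW

17786 kW


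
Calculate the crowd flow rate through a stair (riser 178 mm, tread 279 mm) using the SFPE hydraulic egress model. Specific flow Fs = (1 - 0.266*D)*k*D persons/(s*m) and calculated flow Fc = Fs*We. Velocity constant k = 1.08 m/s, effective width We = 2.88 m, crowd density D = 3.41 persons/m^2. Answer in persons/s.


1 - 0.266*D = 1 - 0.266*3.41 = 0.092940
Fs = 0.092940 * 1.08 * 3.41 = 0.34228 persons/(s*m)
Fc = 0.34228 * 2.88 = 0.98576 persons/s

0.98576 persons/s


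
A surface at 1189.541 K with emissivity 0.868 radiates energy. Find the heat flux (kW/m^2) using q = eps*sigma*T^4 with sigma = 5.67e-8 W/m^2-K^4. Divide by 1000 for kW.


T^4 = 2.0022e+12
q = 0.868 * 5.67e-8 * 2.0022e+12 / 1000 = 98.542 kW/m^2

98.542 kW/m^2


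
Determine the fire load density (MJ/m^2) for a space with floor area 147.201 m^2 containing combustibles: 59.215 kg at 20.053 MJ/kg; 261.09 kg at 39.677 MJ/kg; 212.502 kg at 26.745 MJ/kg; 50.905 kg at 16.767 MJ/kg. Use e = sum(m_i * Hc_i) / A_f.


Total energy = 59.215*20.053 + 261.09*39.677 + 212.502*26.745 + 50.905*16.767
= 1187.438 + 10359.27 + 5683.366 + 853.5241
= 18083.60 MJ
e = 18083.60 / 147.201 = 122.85 MJ/m^2

122.85 MJ/m^2


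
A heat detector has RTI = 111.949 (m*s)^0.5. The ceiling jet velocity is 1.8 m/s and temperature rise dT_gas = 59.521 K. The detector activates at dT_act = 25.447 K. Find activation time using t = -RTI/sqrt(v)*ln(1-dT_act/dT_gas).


dT_act/dT_gas = 0.42753
ln(1 - 0.42753) = -0.55779
t = -111.949 / sqrt(1.8) * -0.55779 = 46.543 s

46.543 s


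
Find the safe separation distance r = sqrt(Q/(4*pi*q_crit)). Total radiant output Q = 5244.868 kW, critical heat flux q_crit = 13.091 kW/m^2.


4*pi*q_crit = 164.51
Q/(4*pi*q_crit) = 31.882
r = sqrt(31.882) = 5.6465 m

5.6465 m


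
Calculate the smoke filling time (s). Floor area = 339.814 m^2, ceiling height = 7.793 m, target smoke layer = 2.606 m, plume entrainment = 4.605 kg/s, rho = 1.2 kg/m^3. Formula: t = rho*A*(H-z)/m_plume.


H - z = 5.187 m
t = 1.2 * 339.814 * 5.187 / 4.605 = 459.31 s

459.31 s


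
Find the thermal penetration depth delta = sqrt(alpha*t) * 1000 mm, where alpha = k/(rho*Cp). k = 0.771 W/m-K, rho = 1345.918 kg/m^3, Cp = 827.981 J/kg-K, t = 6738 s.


alpha = 0.771 / (1345.918 * 827.981) = 6.9186e-07 m^2/s
alpha * t = 0.0046617
delta = sqrt(0.0046617) * 1000 = 68.277 mm

68.277 mm


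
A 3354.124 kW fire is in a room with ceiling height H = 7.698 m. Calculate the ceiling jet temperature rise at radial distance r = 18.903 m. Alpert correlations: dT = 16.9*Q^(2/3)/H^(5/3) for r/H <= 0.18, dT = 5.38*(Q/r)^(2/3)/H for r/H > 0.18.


r/H = 18.903 / 7.698 = 2.4556
r/H > 0.18, so dT = 5.38*(Q/r)^(2/3)/H
Q/r = 177.44
(Q/r)^(2/3) = 31.577
dT = 5.38 * 31.577 / 7.698 = 22.068 K

22.068 K


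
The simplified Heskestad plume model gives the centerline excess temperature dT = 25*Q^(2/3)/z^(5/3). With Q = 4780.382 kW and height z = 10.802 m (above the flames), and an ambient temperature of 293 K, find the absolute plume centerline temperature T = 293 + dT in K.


Q^(2/3) = 283.78
z^(5/3) = 52.785
dT = 25 * 283.78 / 52.785 = 134.40 K
T = 293 + 134.40 = 427.40 K

427.40 K
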